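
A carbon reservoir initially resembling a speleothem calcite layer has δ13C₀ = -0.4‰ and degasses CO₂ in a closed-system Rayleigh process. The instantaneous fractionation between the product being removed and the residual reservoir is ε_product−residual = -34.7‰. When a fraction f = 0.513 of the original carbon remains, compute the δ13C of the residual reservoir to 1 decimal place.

Rayleigh residual: δ_res = (δ₀ + 1000)·f^(α−1) − 1000
α = ε/1000 + 1 = 0.96530, so α − 1 = -0.03470
f^(α−1) = 0.513^(-0.03470) = 1.023432
δ_res = (-0.4 + 1000) × 1.023432 − 1000 = 1023.022 − 1000 = 23.02‰

23.0‰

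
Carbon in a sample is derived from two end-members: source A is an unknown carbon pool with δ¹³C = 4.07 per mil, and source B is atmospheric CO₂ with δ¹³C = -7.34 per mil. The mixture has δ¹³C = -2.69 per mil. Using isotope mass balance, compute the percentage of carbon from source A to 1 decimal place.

40.8%

δ_mix = f_A·δ_A + (1 − f_A)·δ_B  ⇒  f_A = (δ_mix − δ_B)/(δ_A − δ_B)
f_A = (-2.69 − (-7.34)) / (4.07 − (-7.34))
f_A = 4.65 / 11.41 = 0.4075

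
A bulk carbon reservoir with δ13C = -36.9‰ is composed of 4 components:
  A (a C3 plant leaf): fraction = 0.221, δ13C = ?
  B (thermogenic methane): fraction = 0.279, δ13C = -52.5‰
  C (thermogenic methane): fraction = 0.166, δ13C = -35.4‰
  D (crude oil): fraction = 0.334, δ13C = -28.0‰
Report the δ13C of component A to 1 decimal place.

Isotope mass balance: δ_bulk = Σ fᵢ·δᵢ.
-36.9 = 0.221×δ_A + 0.279×(-52.5) + 0.166×(-35.4) + 0.334×(-28.0)
0.221·δ_A = -36.9 − (-29.876) = -7.024
δ_A = -7.024 / 0.221 = -31.78‰

-31.8‰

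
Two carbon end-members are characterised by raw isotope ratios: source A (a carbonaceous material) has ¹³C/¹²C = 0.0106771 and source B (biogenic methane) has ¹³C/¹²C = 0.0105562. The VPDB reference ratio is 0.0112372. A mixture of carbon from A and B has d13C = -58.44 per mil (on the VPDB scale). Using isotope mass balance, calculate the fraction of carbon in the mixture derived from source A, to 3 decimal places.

δ_A = (0.0106771/0.0112372 − 1)×1000 = (0.950157 − 1)×1000 = -49.843 per mil
δ_B = (0.0105562/0.0112372 − 1)×1000 = (0.939398 − 1)×1000 = -60.602 per mil
f_A = (δ_mix − δ_B)/(δ_A − δ_B) = (-58.44 − (-60.602))/(-49.843 − (-60.602))
f_A = 2.162 / 10.759 = 0.2010

0.201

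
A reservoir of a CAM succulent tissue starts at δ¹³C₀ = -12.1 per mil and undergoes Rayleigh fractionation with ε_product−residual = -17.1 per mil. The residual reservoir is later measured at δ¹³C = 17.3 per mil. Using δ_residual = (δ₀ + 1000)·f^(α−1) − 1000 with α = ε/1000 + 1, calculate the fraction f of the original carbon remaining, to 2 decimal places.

α − 1 = ε/1000 = -0.0171
(δ_res + 1000)/(δ₀ + 1000) = (17.3 + 1000)/(-12.1 + 1000) = 1017.3/987.9 = 1.029760
f = 1.029760^(1/-0.0171) = exp(ln(1.029760)/-0.0171) = exp(0.02933/-0.0171)
f = exp(-1.7150) = 0.1800

0.18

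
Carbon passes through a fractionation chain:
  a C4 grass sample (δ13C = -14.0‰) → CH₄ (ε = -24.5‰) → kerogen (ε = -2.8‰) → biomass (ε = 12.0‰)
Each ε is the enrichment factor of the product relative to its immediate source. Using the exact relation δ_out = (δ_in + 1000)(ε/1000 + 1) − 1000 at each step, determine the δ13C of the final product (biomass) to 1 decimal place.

-29.3‰

step 1: δ = (-14.00 + 1000)·(-24.5/1000 + 1) − 1000 = -38.16‰
step 2: δ = (-38.16 + 1000)·(-2.8/1000 + 1) − 1000 = -40.85‰
step 3: δ = (-40.85 + 1000)·(12.0/1000 + 1) − 1000 = -29.34‰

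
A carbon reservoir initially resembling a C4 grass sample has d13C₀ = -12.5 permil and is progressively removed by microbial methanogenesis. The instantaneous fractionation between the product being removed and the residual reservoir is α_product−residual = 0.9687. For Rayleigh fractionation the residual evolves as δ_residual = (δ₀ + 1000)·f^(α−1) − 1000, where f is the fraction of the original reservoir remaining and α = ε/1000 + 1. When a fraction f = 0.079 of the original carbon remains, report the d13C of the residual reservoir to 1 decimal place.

69.2 permil

Rayleigh residual: δ_res = (δ₀ + 1000)·f^(α−1) − 1000
α − 1 = -0.03130
f^(α−1) = 0.079^(-0.03130) = 1.082690
δ_res = (-12.5 + 1000) × 1.082690 − 1000 = 1069.157 − 1000 = 69.16 permil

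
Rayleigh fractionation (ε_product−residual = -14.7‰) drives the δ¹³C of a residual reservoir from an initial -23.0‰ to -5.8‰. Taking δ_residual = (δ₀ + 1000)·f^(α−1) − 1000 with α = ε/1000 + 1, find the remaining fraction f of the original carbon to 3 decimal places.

0.305

α − 1 = ε/1000 = -0.0147
(δ_res + 1000)/(δ₀ + 1000) = (-5.8 + 1000)/(-23.0 + 1000) = 994.2/977.0 = 1.017605
f = 1.017605^(1/-0.0147) = exp(ln(1.017605)/-0.0147) = exp(0.01745/-0.0147)
f = exp(-1.1872) = 0.3051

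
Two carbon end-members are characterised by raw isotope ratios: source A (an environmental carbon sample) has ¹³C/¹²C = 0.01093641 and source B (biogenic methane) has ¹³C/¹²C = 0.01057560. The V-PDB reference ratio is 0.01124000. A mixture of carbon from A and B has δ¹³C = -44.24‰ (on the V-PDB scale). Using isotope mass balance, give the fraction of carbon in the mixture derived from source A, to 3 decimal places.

0.463

δ_A = (0.01093641/0.01124000 − 1)×1000 = (0.972990 − 1)×1000 = -27.010‰
δ_B = (0.01057560/0.01124000 − 1)×1000 = (0.940890 − 1)×1000 = -59.110‰
f_A = (δ_mix − δ_B)/(δ_A − δ_B) = (-44.24 − (-59.110))/(-27.010 − (-59.110))
f_A = 14.870 / 32.101 = 0.4632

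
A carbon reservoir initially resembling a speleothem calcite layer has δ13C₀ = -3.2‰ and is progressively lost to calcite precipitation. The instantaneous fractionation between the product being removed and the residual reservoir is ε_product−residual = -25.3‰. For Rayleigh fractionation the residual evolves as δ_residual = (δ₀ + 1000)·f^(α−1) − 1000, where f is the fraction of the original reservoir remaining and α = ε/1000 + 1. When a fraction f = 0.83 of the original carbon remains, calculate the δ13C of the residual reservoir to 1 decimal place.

Rayleigh residual: δ_res = (δ₀ + 1000)·f^(α−1) − 1000
α = ε/1000 + 1 = 0.97470, so α − 1 = -0.02530
f^(α−1) = 0.83^(-0.02530) = 1.004725
δ_res = (-3.2 + 1000) × 1.004725 − 1000 = 1001.510 − 1000 = 1.51‰

1.5‰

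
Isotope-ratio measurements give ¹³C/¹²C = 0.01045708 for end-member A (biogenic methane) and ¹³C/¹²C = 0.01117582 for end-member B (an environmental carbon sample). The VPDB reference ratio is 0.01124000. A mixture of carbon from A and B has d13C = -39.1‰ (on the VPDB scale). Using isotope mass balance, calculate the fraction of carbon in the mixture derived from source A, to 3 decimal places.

0.522

δ_A = (0.01045708/0.01124000 − 1)×1000 = (0.930345 − 1)×1000 = -69.655‰
δ_B = (0.01117582/0.01124000 − 1)×1000 = (0.994290 − 1)×1000 = -5.710‰
f_A = (δ_mix − δ_B)/(δ_A − δ_B) = (-39.1 − (-5.710))/(-69.655 − (-5.710))
f_A = -33.390 / -63.945 = 0.5222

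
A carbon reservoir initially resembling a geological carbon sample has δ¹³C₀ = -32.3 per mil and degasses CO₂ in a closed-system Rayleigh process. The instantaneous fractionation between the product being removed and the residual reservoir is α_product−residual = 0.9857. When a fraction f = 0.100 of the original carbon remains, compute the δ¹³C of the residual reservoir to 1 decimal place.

Rayleigh residual: δ_res = (δ₀ + 1000)·f^(α−1) − 1000
α − 1 = -0.01430
f^(α−1) = 0.100^(-0.01430) = 1.033475
δ_res = (-32.3 + 1000) × 1.033475 − 1000 = 1000.094 − 1000 = 0.09 per mil

0.1 per mil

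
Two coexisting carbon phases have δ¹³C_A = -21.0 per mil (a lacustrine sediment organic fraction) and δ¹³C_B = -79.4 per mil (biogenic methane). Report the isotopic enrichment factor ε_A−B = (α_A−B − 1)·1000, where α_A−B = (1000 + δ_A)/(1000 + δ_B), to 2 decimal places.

α_A−B = (1000 + -21.0) / (1000 + -79.4) = 979.0 / 920.6 = 1.063437
ε_A−B = (1.063437 − 1) × 1000 = 63.437 per mil
(The approximation ε ≈ δ_A − δ_B would give 58.4 per mil.)

63.44 per mil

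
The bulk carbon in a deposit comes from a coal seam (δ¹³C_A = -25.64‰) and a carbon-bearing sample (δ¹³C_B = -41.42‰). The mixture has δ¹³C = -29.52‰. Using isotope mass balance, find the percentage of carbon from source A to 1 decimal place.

δ_mix = f_A·δ_A + (1 − f_A)·δ_B  ⇒  f_A = (δ_mix − δ_B)/(δ_A − δ_B)
f_A = (-29.52 − (-41.42)) / (-25.64 − (-41.42))
f_A = 11.90 / 15.78 = 0.7541

75.4%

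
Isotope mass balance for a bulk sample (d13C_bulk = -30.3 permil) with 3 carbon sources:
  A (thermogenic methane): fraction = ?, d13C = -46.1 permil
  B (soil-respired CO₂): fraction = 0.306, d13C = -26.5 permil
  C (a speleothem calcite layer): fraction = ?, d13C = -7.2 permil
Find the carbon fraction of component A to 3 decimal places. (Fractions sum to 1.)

Let f_A and f_C be the unknown fractions; fractions sum to 1 so f_A + f_C = 0.694.
Mass balance: Σ fᵢ·δᵢ = δ_bulk ⇒ f_A·(-46.1) + f_C·(-7.2) = -30.3 − (-8.109) = -22.191
Substitute f_C = 0.694 − f_A:
f_A·(-46.1 − -7.2) = -22.191 − 0.694×(-7.2) = -17.194
f_A = -17.194 / -38.9 = 0.4420

0.442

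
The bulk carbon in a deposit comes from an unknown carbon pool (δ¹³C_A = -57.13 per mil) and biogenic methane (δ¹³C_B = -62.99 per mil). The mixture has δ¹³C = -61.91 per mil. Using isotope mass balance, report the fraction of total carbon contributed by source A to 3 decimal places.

0.184

δ_mix = f_A·δ_A + (1 − f_A)·δ_B  ⇒  f_A = (δ_mix − δ_B)/(δ_A − δ_B)
f_A = (-61.91 − (-62.99)) / (-57.13 − (-62.99))
f_A = 1.08 / 5.86 = 0.1843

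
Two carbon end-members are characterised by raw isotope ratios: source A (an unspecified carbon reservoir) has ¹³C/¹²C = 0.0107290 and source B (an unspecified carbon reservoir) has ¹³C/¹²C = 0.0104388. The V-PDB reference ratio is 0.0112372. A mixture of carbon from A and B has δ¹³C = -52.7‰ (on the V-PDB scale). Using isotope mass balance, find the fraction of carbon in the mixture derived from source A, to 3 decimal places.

δ_A = (0.0107290/0.0112372 − 1)×1000 = (0.954775 − 1)×1000 = -45.225‰
δ_B = (0.0104388/0.0112372 − 1)×1000 = (0.928950 − 1)×1000 = -71.050‰
f_A = (δ_mix − δ_B)/(δ_A − δ_B) = (-52.7 − (-71.050))/(-45.225 − (-71.050))
f_A = 18.350 / 25.825 = 0.7105

0.711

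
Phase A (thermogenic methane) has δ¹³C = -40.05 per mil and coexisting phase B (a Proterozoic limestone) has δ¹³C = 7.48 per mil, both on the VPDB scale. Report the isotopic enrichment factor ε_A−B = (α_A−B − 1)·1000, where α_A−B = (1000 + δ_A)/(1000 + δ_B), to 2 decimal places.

-47.18 per mil

α_A−B = (1000 + -40.05) / (1000 + 7.48) = 959.95 / 1007.48 = 0.952823
ε_A−B = (0.952823 − 1) × 1000 = -47.177 per mil
(The approximation ε ≈ δ_A − δ_B would give -47.53 per mil.)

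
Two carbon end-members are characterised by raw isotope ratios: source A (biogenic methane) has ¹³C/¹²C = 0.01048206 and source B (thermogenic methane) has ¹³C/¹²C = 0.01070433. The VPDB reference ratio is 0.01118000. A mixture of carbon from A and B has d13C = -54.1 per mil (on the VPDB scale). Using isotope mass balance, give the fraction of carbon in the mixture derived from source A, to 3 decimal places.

δ_A = (0.01048206/0.01118000 − 1)×1000 = (0.937572 − 1)×1000 = -62.428 per mil
δ_B = (0.01070433/0.01118000 − 1)×1000 = (0.957453 − 1)×1000 = -42.547 per mil
f_A = (δ_mix − δ_B)/(δ_A − δ_B) = (-54.1 − (-42.547))/(-62.428 − (-42.547))
f_A = -11.553 / -19.881 = 0.5811

0.581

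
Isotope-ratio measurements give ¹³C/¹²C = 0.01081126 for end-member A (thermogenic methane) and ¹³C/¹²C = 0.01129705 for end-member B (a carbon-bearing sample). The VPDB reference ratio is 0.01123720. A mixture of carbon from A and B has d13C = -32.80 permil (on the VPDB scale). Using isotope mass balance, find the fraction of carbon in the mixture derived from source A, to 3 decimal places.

δ_A = (0.01081126/0.01123720 − 1)×1000 = (0.962096 − 1)×1000 = -37.904 permil
δ_B = (0.01129705/0.01123720 − 1)×1000 = (1.005326 − 1)×1000 = 5.326 permil
f_A = (δ_mix − δ_B)/(δ_A − δ_B) = (-32.80 − (5.326))/(-37.904 − (5.326))
f_A = -38.126 / -43.231 = 0.8819

0.882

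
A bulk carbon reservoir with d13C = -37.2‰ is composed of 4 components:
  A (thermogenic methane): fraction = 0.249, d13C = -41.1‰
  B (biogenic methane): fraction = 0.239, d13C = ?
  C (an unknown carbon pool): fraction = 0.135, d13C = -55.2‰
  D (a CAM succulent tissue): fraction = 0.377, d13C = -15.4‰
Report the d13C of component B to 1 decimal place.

-57.4‰

Isotope mass balance: δ_bulk = Σ fᵢ·δᵢ.
-37.2 = 0.249×(-41.1) + 0.239×δ_B + 0.135×(-55.2) + 0.377×(-15.4)
0.239·δ_B = -37.2 − (-23.492) = -13.708
δ_B = -13.708 / 0.239 = -57.36‰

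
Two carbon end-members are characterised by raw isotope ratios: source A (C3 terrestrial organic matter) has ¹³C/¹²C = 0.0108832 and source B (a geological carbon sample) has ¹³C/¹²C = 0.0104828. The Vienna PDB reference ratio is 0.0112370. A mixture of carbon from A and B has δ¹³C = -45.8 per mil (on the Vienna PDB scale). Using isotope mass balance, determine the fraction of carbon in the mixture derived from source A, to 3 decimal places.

δ_A = (0.0108832/0.0112370 − 1)×1000 = (0.968515 − 1)×1000 = -31.485 per mil
δ_B = (0.0104828/0.0112370 − 1)×1000 = (0.932882 − 1)×1000 = -67.118 per mil
f_A = (δ_mix − δ_B)/(δ_A − δ_B) = (-45.8 − (-67.118))/(-31.485 − (-67.118))
f_A = 21.318 / 35.632 = 0.5983

0.598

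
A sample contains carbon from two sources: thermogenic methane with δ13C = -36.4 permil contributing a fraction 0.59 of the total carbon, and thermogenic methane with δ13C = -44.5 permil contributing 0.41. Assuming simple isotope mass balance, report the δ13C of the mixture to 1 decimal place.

-39.7 permil

δ_mix = f_A·δ_A + f_B·δ_B
δ_mix = 0.59 × (-36.4) + 0.41 × (-44.5)
δ_mix = -21.48 + -18.24 = -39.72 permil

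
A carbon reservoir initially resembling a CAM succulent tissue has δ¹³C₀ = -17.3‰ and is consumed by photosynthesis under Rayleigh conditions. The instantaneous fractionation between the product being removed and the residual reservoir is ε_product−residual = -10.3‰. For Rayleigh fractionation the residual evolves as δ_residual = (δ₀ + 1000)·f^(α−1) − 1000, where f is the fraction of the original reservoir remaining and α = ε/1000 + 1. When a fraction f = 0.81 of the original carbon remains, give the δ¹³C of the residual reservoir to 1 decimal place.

Rayleigh residual: δ_res = (δ₀ + 1000)·f^(α−1) − 1000
α = ε/1000 + 1 = 0.98970, so α − 1 = -0.01030
f^(α−1) = 0.81^(-0.01030) = 1.002173
δ_res = (-17.3 + 1000) × 1.002173 − 1000 = 984.835 − 1000 = -15.16‰

-15.2‰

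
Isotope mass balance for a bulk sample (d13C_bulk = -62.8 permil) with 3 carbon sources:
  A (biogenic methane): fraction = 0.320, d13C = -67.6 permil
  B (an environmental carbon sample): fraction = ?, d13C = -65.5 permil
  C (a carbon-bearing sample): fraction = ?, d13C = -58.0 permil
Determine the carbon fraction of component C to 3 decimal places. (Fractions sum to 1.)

Let f_C and f_B be the unknown fractions; fractions sum to 1 so f_C + f_B = 0.680.
Mass balance: Σ fᵢ·δᵢ = δ_bulk ⇒ f_C·(-58.0) + f_B·(-65.5) = -62.8 − (-21.632) = -41.168
Substitute f_B = 0.680 − f_C:
f_C·(-58.0 − -65.5) = -41.168 − 0.680×(-65.5) = 3.372
f_C = 3.372 / 7.5 = 0.4496

0.450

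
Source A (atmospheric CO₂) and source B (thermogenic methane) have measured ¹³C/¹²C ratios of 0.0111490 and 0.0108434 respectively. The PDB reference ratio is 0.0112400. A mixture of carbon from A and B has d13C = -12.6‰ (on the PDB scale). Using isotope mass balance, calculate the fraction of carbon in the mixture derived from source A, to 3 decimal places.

δ_A = (0.0111490/0.0112400 − 1)×1000 = (0.991904 − 1)×1000 = -8.096‰
δ_B = (0.0108434/0.0112400 − 1)×1000 = (0.964715 − 1)×1000 = -35.285‰
f_A = (δ_mix − δ_B)/(δ_A − δ_B) = (-12.6 − (-35.285))/(-8.096 − (-35.285))
f_A = 22.685 / 27.189 = 0.8343

0.834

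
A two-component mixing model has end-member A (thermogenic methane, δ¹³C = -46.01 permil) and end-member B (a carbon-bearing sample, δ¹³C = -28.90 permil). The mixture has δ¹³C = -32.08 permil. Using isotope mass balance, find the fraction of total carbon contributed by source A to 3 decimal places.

0.186

δ_mix = f_A·δ_A + (1 − f_A)·δ_B  ⇒  f_A = (δ_mix − δ_B)/(δ_A − δ_B)
f_A = (-32.08 − (-28.90)) / (-46.01 − (-28.90))
f_A = -3.18 / -17.11 = 0.1859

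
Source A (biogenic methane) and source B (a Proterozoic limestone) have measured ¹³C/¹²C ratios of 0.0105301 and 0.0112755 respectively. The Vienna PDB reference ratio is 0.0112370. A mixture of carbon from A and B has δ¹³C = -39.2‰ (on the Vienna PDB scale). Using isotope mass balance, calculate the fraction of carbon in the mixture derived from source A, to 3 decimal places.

0.643

δ_A = (0.0105301/0.0112370 − 1)×1000 = (0.937092 − 1)×1000 = -62.908‰
δ_B = (0.0112755/0.0112370 − 1)×1000 = (1.003426 − 1)×1000 = 3.426‰
f_A = (δ_mix − δ_B)/(δ_A − δ_B) = (-39.2 − (3.426))/(-62.908 − (3.426))
f_A = -42.626 / -66.334 = 0.6426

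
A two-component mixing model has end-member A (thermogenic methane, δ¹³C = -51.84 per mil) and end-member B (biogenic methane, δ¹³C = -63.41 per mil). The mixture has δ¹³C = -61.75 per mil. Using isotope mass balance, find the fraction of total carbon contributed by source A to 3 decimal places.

0.143

δ_mix = f_A·δ_A + (1 − f_A)·δ_B  ⇒  f_A = (δ_mix − δ_B)/(δ_A − δ_B)
f_A = (-61.75 − (-63.41)) / (-51.84 − (-63.41))
f_A = 1.66 / 11.57 = 0.1435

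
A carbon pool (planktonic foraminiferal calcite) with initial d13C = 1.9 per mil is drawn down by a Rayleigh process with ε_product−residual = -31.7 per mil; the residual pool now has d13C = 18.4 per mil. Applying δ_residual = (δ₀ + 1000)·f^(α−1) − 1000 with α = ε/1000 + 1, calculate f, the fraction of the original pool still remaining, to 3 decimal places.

0.597

α − 1 = ε/1000 = -0.0317
(δ_res + 1000)/(δ₀ + 1000) = (18.4 + 1000)/(1.9 + 1000) = 1018.4/1001.9 = 1.016469
f = 1.016469^(1/-0.0317) = exp(ln(1.016469)/-0.0317) = exp(0.01633/-0.0317)
f = exp(-0.5153) = 0.5973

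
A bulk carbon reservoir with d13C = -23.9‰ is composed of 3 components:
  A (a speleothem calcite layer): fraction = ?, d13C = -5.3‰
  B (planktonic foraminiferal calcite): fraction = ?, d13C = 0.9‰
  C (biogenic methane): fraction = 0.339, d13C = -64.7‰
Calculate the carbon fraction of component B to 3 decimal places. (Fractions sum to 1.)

Let f_B and f_A be the unknown fractions; fractions sum to 1 so f_B + f_A = 0.661.
Mass balance: Σ fᵢ·δᵢ = δ_bulk ⇒ f_B·(0.9) + f_A·(-5.3) = -23.9 − (-21.933) = -1.967
Substitute f_A = 0.661 − f_B:
f_B·(0.9 − -5.3) = -1.967 − 0.661×(-5.3) = 1.537
f_B = 1.537 / 6.2 = 0.2478

0.248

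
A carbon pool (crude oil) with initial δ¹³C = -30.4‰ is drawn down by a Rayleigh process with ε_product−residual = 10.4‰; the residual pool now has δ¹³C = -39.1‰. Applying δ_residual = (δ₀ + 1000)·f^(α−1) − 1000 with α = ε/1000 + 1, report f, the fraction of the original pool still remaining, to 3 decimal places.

α − 1 = ε/1000 = 0.0104
(δ_res + 1000)/(δ₀ + 1000) = (-39.1 + 1000)/(-30.4 + 1000) = 960.9/969.6 = 0.991027
f = 0.991027^(1/0.0104) = exp(ln(0.991027)/0.0104) = exp(-0.00901/0.0104)
f = exp(-0.8667) = 0.4204

0.420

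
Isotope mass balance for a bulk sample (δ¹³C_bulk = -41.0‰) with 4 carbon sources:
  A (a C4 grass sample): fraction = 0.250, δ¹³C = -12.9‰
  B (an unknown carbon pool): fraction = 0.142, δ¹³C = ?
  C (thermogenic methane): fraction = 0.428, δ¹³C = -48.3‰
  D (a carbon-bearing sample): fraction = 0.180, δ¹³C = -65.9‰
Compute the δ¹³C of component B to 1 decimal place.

Isotope mass balance: δ_bulk = Σ fᵢ·δᵢ.
-41.0 = 0.250×(-12.9) + 0.142×δ_B + 0.428×(-48.3) + 0.180×(-65.9)
0.142·δ_B = -41.0 − (-35.759) = -5.241
δ_B = -5.241 / 0.142 = -36.91‰

-36.9‰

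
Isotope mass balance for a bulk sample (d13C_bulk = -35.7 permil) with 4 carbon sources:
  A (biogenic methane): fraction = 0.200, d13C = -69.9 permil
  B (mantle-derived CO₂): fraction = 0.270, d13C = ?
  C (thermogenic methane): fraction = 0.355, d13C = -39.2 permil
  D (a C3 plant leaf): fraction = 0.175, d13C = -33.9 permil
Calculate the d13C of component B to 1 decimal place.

Isotope mass balance: δ_bulk = Σ fᵢ·δᵢ.
-35.7 = 0.200×(-69.9) + 0.270×δ_B + 0.355×(-39.2) + 0.175×(-33.9)
0.270·δ_B = -35.7 − (-33.829) = -1.871
δ_B = -1.871 / 0.270 = -6.93 permil

-6.9 permil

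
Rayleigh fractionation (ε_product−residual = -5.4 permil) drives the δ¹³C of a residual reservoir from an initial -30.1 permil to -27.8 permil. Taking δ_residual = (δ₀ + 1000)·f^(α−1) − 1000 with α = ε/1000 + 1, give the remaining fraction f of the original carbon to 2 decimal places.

α − 1 = ε/1000 = -0.0054
(δ_res + 1000)/(δ₀ + 1000) = (-27.8 + 1000)/(-30.1 + 1000) = 972.2/969.9 = 1.002371
f = 1.002371^(1/-0.0054) = exp(ln(1.002371)/-0.0054) = exp(0.00237/-0.0054)
f = exp(-0.4386) = 0.6449

0.64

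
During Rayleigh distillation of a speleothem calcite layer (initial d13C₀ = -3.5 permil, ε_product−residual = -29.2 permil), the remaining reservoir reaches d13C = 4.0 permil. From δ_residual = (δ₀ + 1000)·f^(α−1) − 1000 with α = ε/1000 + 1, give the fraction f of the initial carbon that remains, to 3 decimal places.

0.774

α − 1 = ε/1000 = -0.0292
(δ_res + 1000)/(δ₀ + 1000) = (4.0 + 1000)/(-3.5 + 1000) = 1004.0/996.5 = 1.007526
f = 1.007526^(1/-0.0292) = exp(ln(1.007526)/-0.0292) = exp(0.00750/-0.0292)
f = exp(-0.2568) = 0.7735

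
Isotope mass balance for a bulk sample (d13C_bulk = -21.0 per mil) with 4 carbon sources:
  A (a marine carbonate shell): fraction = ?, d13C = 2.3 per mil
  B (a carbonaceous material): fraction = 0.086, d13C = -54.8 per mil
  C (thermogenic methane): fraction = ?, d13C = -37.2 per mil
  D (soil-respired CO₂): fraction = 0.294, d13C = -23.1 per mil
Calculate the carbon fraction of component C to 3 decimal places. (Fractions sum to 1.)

Let f_C and f_A be the unknown fractions; fractions sum to 1 so f_C + f_A = 0.620.
Mass balance: Σ fᵢ·δᵢ = δ_bulk ⇒ f_C·(-37.2) + f_A·(2.3) = -21.0 − (-11.504) = -9.496
Substitute f_A = 0.620 − f_C:
f_C·(-37.2 − 2.3) = -9.496 − 0.620×(2.3) = -10.922
f_C = -10.922 / -39.5 = 0.2765

0.277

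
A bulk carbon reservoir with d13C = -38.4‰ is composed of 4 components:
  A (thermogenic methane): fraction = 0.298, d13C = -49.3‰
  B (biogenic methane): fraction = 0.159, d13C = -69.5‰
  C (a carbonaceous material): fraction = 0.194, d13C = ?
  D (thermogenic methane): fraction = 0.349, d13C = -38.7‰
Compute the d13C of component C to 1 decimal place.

4.4‰

Isotope mass balance: δ_bulk = Σ fᵢ·δᵢ.
-38.4 = 0.298×(-49.3) + 0.159×(-69.5) + 0.194×δ_C + 0.349×(-38.7)
0.194·δ_C = -38.4 − (-39.248) = 0.848
δ_C = 0.848 / 0.194 = 4.37‰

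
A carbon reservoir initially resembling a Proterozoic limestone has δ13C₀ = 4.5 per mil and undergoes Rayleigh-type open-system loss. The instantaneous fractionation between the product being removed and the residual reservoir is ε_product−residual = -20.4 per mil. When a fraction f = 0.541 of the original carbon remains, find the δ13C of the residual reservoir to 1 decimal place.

Rayleigh residual: δ_res = (δ₀ + 1000)·f^(α−1) − 1000
α = ε/1000 + 1 = 0.97960, so α − 1 = -0.02040
f^(α−1) = 0.541^(-0.02040) = 1.012611
δ_res = (4.5 + 1000) × 1.012611 − 1000 = 1017.168 − 1000 = 17.17 per mil

17.2 per mil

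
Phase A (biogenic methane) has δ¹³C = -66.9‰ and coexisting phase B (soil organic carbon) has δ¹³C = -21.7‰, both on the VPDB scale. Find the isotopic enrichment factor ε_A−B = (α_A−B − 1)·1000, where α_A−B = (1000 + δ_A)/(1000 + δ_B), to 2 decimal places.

-46.20‰

α_A−B = (1000 + -66.9) / (1000 + -21.7) = 933.1 / 978.3 = 0.953797
ε_A−B = (0.953797 − 1) × 1000 = -46.203‰
(The approximation ε ≈ δ_A − δ_B would give -45.2‰.)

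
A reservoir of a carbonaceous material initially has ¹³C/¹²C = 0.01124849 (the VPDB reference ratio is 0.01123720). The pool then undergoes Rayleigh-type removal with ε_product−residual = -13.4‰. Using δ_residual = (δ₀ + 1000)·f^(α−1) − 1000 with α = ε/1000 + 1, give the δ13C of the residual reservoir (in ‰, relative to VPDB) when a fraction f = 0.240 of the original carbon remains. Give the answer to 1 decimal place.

δ₀ = (0.01124849/0.01123720 − 1)×1000 = (1.001005 − 1)×1000 = 1.005‰
α − 1 = ε/1000 = -0.0134
f^(α−1) = 0.240^(-0.0134) = 1.019307
δ_res = (1.005 + 1000) × 1.019307 − 1000 = 1020.331 − 1000 = 20.33‰

20.3‰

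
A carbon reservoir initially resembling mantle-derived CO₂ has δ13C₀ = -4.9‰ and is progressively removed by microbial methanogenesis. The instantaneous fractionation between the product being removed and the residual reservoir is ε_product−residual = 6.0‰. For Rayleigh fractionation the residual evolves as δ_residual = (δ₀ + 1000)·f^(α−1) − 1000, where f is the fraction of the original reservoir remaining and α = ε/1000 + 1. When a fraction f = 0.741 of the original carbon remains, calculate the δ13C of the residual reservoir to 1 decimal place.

-6.7‰

Rayleigh residual: δ_res = (δ₀ + 1000)·f^(α−1) − 1000
α = ε/1000 + 1 = 1.00600, so α − 1 = 0.00600
f^(α−1) = 0.741^(0.00600) = 0.998203
δ_res = (-4.9 + 1000) × 0.998203 − 1000 = 993.312 − 1000 = -6.69‰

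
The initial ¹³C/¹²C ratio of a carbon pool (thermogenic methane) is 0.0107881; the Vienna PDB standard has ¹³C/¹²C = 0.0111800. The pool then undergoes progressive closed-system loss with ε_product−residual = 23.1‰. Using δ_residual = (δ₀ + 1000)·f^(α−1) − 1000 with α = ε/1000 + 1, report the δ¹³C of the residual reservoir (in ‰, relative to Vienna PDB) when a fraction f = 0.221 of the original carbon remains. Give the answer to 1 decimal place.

δ₀ = (0.0107881/0.0111800 − 1)×1000 = (0.964946 − 1)×1000 = -35.054‰
α − 1 = ε/1000 = 0.0231
f^(α−1) = 0.221^(0.0231) = 0.965729
δ_res = (-35.054 + 1000) × 0.965729 − 1000 = 931.877 − 1000 = -68.12‰

-68.1‰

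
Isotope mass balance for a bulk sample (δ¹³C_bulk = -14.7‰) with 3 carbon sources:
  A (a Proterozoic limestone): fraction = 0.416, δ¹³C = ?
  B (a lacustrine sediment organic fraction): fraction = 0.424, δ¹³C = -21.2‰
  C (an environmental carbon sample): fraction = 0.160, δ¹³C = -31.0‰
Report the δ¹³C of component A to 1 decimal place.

-1.8‰

Isotope mass balance: δ_bulk = Σ fᵢ·δᵢ.
-14.7 = 0.416×δ_A + 0.424×(-21.2) + 0.160×(-31.0)
0.416·δ_A = -14.7 − (-13.949) = -0.751
δ_A = -0.751 / 0.416 = -1.81‰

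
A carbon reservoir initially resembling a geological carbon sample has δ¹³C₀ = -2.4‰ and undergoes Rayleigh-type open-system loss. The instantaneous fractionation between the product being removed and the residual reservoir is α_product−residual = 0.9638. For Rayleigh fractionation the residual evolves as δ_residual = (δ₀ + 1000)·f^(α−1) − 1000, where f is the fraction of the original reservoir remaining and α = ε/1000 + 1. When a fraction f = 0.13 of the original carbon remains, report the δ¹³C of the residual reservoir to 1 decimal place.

Rayleigh residual: δ_res = (δ₀ + 1000)·f^(α−1) − 1000
α − 1 = -0.03620
f^(α−1) = 0.13^(-0.03620) = 1.076652
δ_res = (-2.4 + 1000) × 1.076652 − 1000 = 1074.068 − 1000 = 74.07‰

74.1‰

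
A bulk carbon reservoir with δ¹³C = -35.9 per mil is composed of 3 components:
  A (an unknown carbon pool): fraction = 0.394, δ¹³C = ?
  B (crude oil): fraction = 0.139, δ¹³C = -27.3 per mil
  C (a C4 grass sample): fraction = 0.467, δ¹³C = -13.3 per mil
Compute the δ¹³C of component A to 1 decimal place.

Isotope mass balance: δ_bulk = Σ fᵢ·δᵢ.
-35.9 = 0.394×δ_A + 0.139×(-27.3) + 0.467×(-13.3)
0.394·δ_A = -35.9 − (-10.006) = -25.894
δ_A = -25.894 / 0.394 = -65.72 per mil

-65.7 per mil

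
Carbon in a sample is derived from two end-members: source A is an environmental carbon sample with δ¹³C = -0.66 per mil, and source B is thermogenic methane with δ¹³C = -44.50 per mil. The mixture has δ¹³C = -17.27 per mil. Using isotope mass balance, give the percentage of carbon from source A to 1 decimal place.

62.1%

δ_mix = f_A·δ_A + (1 − f_A)·δ_B  ⇒  f_A = (δ_mix − δ_B)/(δ_A − δ_B)
f_A = (-17.27 − (-44.50)) / (-0.66 − (-44.50))
f_A = 27.23 / 43.84 = 0.6211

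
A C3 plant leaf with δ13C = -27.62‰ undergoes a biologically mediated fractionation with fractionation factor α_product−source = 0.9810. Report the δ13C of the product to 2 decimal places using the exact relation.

δ_product = (δ_source + 1000)·α − 1000
δ_product = (-27.62 + 1000) × 0.9810 − 1000
δ_product = 953.905 − 1000 = -46.095‰

-46.10‰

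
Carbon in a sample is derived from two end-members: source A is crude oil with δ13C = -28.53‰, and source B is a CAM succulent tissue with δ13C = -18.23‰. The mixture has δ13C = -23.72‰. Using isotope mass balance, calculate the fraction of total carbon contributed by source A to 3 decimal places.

δ_mix = f_A·δ_A + (1 − f_A)·δ_B  ⇒  f_A = (δ_mix − δ_B)/(δ_A − δ_B)
f_A = (-23.72 − (-18.23)) / (-28.53 − (-18.23))
f_A = -5.49 / -10.30 = 0.5330

0.533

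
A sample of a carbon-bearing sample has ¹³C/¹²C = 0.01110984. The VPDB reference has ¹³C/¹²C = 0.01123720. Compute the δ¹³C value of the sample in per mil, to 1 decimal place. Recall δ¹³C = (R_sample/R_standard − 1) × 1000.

δ¹³C = (R_sample / R_standard − 1) × 1000
R_sample / R_standard = 0.01110984 / 0.01123720 = 0.988666
δ¹³C = (0.988666 − 1) × 1000 = -11.33 per mil

-11.3 per mil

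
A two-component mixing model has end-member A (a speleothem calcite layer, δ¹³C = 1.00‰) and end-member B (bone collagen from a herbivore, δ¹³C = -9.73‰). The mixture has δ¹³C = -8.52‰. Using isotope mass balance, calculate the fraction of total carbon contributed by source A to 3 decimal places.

δ_mix = f_A·δ_A + (1 − f_A)·δ_B  ⇒  f_A = (δ_mix − δ_B)/(δ_A − δ_B)
f_A = (-8.52 − (-9.73)) / (1.00 − (-9.73))
f_A = 1.21 / 10.73 = 0.1128

0.113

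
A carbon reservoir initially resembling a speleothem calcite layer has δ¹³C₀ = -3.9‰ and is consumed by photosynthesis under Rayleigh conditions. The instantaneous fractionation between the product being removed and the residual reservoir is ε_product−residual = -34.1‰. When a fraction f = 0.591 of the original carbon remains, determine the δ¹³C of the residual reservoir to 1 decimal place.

14.1‰

Rayleigh residual: δ_res = (δ₀ + 1000)·f^(α−1) − 1000
α = ε/1000 + 1 = 0.96590, so α − 1 = -0.03410
f^(α−1) = 0.591^(-0.03410) = 1.018096
δ_res = (-3.9 + 1000) × 1.018096 − 1000 = 1014.126 − 1000 = 14.13‰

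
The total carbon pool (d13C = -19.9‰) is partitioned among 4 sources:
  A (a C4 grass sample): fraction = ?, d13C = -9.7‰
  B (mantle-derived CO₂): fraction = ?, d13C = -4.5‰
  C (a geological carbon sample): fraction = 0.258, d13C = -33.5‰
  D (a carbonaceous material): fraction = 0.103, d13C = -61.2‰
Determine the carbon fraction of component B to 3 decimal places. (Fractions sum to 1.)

0.239

Let f_B and f_A be the unknown fractions; fractions sum to 1 so f_B + f_A = 0.639.
Mass balance: Σ fᵢ·δᵢ = δ_bulk ⇒ f_B·(-4.5) + f_A·(-9.7) = -19.9 − (-14.947) = -4.953
Substitute f_A = 0.639 − f_B:
f_B·(-4.5 − -9.7) = -4.953 − 0.639×(-9.7) = 1.245
f_B = 1.245 / 5.2 = 0.2394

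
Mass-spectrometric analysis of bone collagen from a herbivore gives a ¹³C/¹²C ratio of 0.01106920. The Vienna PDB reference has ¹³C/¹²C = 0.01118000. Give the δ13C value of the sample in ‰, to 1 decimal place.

-9.9‰

δ13C = (R_sample / R_standard − 1) × 1000
R_sample / R_standard = 0.01106920 / 0.01118000 = 0.990089
δ13C = (0.990089 − 1) × 1000 = -9.91‰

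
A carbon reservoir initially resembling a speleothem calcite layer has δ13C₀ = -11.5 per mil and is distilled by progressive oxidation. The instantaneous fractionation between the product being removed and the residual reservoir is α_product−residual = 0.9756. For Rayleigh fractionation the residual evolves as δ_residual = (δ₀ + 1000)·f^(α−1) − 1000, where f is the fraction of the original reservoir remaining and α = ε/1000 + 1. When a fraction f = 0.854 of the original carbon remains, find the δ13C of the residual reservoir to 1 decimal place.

-7.7 per mil

Rayleigh residual: δ_res = (δ₀ + 1000)·f^(α−1) − 1000
α − 1 = -0.02440
f^(α−1) = 0.854^(-0.02440) = 1.003858
δ_res = (-11.5 + 1000) × 1.003858 − 1000 = 992.314 − 1000 = -7.69 per mil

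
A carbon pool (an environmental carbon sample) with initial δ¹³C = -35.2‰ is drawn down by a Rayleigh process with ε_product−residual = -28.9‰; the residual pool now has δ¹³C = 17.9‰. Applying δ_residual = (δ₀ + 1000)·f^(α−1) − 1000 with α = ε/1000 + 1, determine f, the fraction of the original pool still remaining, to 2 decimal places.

α − 1 = ε/1000 = -0.0289
(δ_res + 1000)/(δ₀ + 1000) = (17.9 + 1000)/(-35.2 + 1000) = 1017.9/964.8 = 1.055037
f = 1.055037^(1/-0.0289) = exp(ln(1.055037)/-0.0289) = exp(0.05358/-0.0289)
f = exp(-1.8538) = 0.1566

0.16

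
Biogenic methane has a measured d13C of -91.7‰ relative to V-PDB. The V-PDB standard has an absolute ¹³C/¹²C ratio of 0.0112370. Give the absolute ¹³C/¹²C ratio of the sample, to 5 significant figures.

0.010207

R_sample = R_standard × (d13C/1000 + 1)
R_sample = 0.0112370 × (-91.7/1000 + 1) = 0.0112370 × 0.908300
R_sample = 0.0102066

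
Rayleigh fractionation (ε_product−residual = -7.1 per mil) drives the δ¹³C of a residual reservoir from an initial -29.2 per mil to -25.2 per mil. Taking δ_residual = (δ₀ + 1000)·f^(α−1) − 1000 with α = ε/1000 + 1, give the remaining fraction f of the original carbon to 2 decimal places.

α − 1 = ε/1000 = -0.0071
(δ_res + 1000)/(δ₀ + 1000) = (-25.2 + 1000)/(-29.2 + 1000) = 974.8/970.8 = 1.004120
f = 1.004120^(1/-0.0071) = exp(ln(1.004120)/-0.0071) = exp(0.00411/-0.0071)
f = exp(-0.5791) = 0.5604

0.56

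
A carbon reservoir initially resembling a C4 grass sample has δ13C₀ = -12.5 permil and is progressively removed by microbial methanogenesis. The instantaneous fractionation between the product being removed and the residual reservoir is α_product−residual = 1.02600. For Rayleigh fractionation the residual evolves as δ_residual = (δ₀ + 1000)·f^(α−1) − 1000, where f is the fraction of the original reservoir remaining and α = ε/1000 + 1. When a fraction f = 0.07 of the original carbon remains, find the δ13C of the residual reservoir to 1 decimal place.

Rayleigh residual: δ_res = (δ₀ + 1000)·f^(α−1) − 1000
α − 1 = 0.02600
f^(α−1) = 0.07^(0.02600) = 0.933195
δ_res = (-12.5 + 1000) × 0.933195 − 1000 = 921.530 − 1000 = -78.47 permil

-78.5 permil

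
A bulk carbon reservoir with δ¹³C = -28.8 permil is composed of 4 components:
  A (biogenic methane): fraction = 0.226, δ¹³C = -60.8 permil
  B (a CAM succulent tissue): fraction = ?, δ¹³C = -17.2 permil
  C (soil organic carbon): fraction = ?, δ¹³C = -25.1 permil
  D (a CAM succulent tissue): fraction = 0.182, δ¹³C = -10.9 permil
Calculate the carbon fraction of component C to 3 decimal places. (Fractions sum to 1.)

0.366

Let f_C and f_B be the unknown fractions; fractions sum to 1 so f_C + f_B = 0.592.
Mass balance: Σ fᵢ·δᵢ = δ_bulk ⇒ f_C·(-25.1) + f_B·(-17.2) = -28.8 − (-15.725) = -13.075
Substitute f_B = 0.592 − f_C:
f_C·(-25.1 − -17.2) = -13.075 − 0.592×(-17.2) = -2.893
f_C = -2.893 / -7.9 = 0.3662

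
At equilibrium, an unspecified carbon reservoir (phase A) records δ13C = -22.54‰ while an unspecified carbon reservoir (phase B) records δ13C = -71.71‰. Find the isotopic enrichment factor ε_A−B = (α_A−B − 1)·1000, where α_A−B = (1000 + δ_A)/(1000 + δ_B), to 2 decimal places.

α_A−B = (1000 + -22.54) / (1000 + -71.71) = 977.46 / 928.29 = 1.052968
ε_A−B = (1.052968 − 1) × 1000 = 52.968‰
(The approximation ε ≈ δ_A − δ_B would give 49.17‰.)

52.97‰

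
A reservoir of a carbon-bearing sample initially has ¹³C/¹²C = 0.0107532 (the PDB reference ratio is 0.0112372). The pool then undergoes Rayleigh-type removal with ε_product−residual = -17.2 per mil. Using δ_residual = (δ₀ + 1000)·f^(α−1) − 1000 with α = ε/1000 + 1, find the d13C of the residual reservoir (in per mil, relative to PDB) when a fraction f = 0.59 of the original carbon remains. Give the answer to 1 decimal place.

δ₀ = (0.0107532/0.0112372 − 1)×1000 = (0.956929 − 1)×1000 = -43.071 per mil
α − 1 = ε/1000 = -0.0172
f^(α−1) = 0.59^(-0.0172) = 1.009117
δ_res = (-43.071 + 1000) × 1.009117 − 1000 = 965.653 − 1000 = -34.35 per mil

-34.3 per mil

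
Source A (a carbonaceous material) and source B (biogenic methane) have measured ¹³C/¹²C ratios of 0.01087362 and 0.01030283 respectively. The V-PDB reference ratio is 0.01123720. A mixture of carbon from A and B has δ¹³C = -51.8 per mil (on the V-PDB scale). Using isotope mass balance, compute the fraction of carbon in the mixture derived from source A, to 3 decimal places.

0.617

δ_A = (0.01087362/0.01123720 − 1)×1000 = (0.967645 − 1)×1000 = -32.355 per mil
δ_B = (0.01030283/0.01123720 − 1)×1000 = (0.916850 − 1)×1000 = -83.150 per mil
f_A = (δ_mix − δ_B)/(δ_A − δ_B) = (-51.8 − (-83.150))/(-32.355 − (-83.150))
f_A = 31.350 / 50.795 = 0.6172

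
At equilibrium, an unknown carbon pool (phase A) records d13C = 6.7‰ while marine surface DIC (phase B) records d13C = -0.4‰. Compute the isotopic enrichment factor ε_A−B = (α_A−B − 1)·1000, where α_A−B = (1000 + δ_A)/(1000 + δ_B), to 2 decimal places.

7.10‰

α_A−B = (1000 + 6.7) / (1000 + -0.4) = 1006.7 / 999.6 = 1.007103
ε_A−B = (1.007103 − 1) × 1000 = 7.103‰
(The approximation ε ≈ δ_A − δ_B would give 7.1‰.)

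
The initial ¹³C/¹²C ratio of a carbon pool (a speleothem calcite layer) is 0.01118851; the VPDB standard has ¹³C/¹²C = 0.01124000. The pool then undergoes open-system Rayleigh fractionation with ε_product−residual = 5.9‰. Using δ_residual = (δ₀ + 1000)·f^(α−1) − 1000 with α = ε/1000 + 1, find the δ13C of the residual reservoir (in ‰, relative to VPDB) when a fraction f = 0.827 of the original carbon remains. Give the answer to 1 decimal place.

-5.7‰

δ₀ = (0.01118851/0.01124000 − 1)×1000 = (0.995419 − 1)×1000 = -4.581‰
α − 1 = ε/1000 = 0.0059
f^(α−1) = 0.827^(0.0059) = 0.998880
δ_res = (-4.581 + 1000) × 0.998880 − 1000 = 994.304 − 1000 = -5.70‰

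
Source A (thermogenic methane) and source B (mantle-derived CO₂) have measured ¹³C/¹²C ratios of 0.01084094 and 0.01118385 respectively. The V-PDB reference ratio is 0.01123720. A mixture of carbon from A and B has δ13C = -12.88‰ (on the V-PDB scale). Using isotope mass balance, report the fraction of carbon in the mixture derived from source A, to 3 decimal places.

δ_A = (0.01084094/0.01123720 − 1)×1000 = (0.964737 − 1)×1000 = -35.263‰
δ_B = (0.01118385/0.01123720 − 1)×1000 = (0.995252 − 1)×1000 = -4.748‰
f_A = (δ_mix − δ_B)/(δ_A − δ_B) = (-12.88 − (-4.748))/(-35.263 − (-4.748))
f_A = -8.132 / -30.516 = 0.2665

0.266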